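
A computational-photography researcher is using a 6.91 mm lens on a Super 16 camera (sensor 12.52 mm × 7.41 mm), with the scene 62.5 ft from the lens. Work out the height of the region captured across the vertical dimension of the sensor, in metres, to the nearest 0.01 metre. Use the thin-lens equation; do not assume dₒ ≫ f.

20.42 m

dₒ: 62.5 ft × 304.8 mm/ft = 19050.00 mm.
Similar triangles through the lens centre give W/dₒ = h/dᵢ; with 1/f = 1/dₒ + 1/dᵢ this gives W = h·(dₒ − f)/f.
W = 7.41 mm × (19050 − 6.91) / 6.91 = 7.41 × 2755.8740 ≈ 20421.026 mm = 20.421 m.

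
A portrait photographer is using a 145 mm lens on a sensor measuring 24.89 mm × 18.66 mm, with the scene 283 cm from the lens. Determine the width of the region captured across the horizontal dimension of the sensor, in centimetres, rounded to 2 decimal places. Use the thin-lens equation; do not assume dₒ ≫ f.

dₒ: 283 cm = 2830 mm.
Similar triangles through the lens centre give W/dₒ = w/dᵢ; with 1/f = 1/dₒ + 1/dᵢ this gives W = w·(dₒ − f)/f.
W = 24.89 mm × (2830 − 145) / 145 = 24.89 × 18.5172 ≈ 460.894 mm = 46.0894 cm.

46.09 cm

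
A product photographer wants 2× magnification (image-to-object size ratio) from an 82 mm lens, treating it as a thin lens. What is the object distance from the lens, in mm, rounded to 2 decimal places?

With m = dᵢ/dₒ and 1/f = 1/dₒ + 1/dᵢ, substituting dᵢ = m·dₒ gives 1/f = (1 + 1/m)/dₒ, hence dₒ = f·(1 + 1/m).
dₒ = 82 × (1 + 1/2) = 82 × 1.50000 ≈ 123.000 mm.

123.00 mm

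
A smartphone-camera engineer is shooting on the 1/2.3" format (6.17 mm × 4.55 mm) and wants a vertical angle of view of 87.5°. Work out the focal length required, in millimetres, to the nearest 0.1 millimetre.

2.4 mm

From α = 2·arctan(h/2f) we get f = h / (2·tan(α/2)).
With h = 4.55 mm and α/2 = 43.75°, tan(α/2) ≈ 0.95729, so f ≈ 4.55 / 1.91458 ≈ 2.3765 mm.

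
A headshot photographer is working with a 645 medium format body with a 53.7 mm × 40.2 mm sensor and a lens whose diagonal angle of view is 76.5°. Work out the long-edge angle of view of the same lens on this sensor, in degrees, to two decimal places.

64.51°

Sensor diagonal = √(53.7² + 40.2²) = √4499.7300 ≈ 67.0800 mm.
From the diagonal AOV: f = 67.0800 / (2·tan(38.25°)) = 67.0800 / 1.57667 ≈ 42.5453 mm.
Long-edge AOV = 2·arctan(53.7 / (2 × 42.5453)) = 2·arctan(0.63109) ≈ 64.5114°.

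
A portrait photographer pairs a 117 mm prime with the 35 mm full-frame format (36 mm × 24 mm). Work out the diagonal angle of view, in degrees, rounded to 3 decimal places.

20.951°

Sensor diagonal = √(36² + 24²) = √1872.0000 ≈ 43.2666 mm.
Angle of view α = 2·arctan(d/2f) with d = 43.2666 mm and f = 117 mm.
d/2f = 0.18490; arctan(0.18490) ≈ 10.4757°, so α ≈ 20.9514°.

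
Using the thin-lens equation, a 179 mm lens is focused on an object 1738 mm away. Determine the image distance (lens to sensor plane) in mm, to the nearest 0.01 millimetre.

1/dᵢ = 1/f − 1/dₒ = 1/179 − 1/1738 = 0.0050112 mm⁻¹.
dᵢ = 1/0.0050112 ≈ 199.5523 mm.

199.55 mm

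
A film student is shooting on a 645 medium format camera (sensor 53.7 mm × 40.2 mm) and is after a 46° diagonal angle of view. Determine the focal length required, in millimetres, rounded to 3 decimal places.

Sensor diagonal = √(53.7² + 40.2²) = √4499.7300 ≈ 67.0800 mm.
From α = 2·arctan(d/2f) we get f = d / (2·tan(α/2)).
With d = 67.0800 mm and α/2 = 23°, tan(α/2) ≈ 0.42447, so f ≈ 67.0800 / 0.84895 ≈ 79.0153 mm.

79.015 mm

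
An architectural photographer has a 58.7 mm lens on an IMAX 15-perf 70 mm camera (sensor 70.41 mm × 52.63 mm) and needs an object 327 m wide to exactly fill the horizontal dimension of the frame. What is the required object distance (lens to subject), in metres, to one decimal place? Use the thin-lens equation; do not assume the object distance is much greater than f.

W: 327 m = 327000 mm.
Magnification m = w/W = dᵢ/dₒ; combined with 1/f = 1/dₒ + 1/dᵢ this gives dₒ = f·(1 + W/w).
dₒ = 58.7 mm × (1 + 327000/70.41) = 58.7 × 4645.2267 ≈ 272674.806 mm = 272.675 m.

272.7 m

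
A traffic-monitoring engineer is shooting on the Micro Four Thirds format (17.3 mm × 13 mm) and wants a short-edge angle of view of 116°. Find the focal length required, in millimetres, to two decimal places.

From α = 2·arctan(h/2f) we get f = h / (2·tan(α/2)).
With h = 13 mm and α/2 = 58°, tan(α/2) ≈ 1.60033, so f ≈ 13 / 3.20067 ≈ 4.0617 mm.

4.06 mm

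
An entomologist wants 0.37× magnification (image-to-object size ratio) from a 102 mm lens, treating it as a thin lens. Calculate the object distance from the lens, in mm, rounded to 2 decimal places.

377.68 mm

With m = dᵢ/dₒ and 1/f = 1/dₒ + 1/dᵢ, substituting dᵢ = m·dₒ gives 1/f = (1 + 1/m)/dₒ, hence dₒ = f·(1 + 1/m).
dₒ = 102 × (1 + 1/0.37) = 102 × 3.70270 ≈ 377.676 mm.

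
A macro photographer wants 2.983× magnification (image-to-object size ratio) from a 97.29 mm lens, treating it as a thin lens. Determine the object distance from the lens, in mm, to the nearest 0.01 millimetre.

129.90 mm

With m = dᵢ/dₒ and 1/f = 1/dₒ + 1/dᵢ, substituting dᵢ = m·dₒ gives 1/f = (1 + 1/m)/dₒ, hence dₒ = f·(1 + 1/m).
dₒ = 97.29 × (1 + 1/2.983) = 97.29 × 1.33523 ≈ 129.905 mm.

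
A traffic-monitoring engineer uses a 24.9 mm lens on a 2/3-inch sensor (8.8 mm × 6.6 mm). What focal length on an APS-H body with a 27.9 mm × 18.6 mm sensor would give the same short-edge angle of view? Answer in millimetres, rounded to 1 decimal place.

Equal angle of view means equal height/f ratio, so f₂ = f₁ · (height₂/height₁) = 24.9 × 18.6/6.6.
f₂ = 24.9 × 2.81818 ≈ 70.173 mm.

70.2 mm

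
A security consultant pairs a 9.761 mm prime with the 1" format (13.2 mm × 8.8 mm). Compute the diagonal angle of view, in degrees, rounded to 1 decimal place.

Sensor diagonal = √(13.2² + 8.8²) = √251.6800 ≈ 15.8644 mm.
Angle of view α = 2·arctan(d/2f) with d = 15.8644 mm and f = 9.761 mm.
d/2f = 0.81264; arctan(0.81264) ≈ 39.0988°, so α ≈ 78.1976°.

78.2°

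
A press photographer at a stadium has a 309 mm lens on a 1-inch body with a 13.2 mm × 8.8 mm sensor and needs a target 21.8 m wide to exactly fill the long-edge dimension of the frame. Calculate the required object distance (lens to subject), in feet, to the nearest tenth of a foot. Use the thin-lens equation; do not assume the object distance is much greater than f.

1675.3 ft

W: 21.8 m = 21800 mm.
Magnification m = w/W = dᵢ/dₒ; combined with 1/f = 1/dₒ + 1/dᵢ this gives dₒ = f·(1 + W/w).
dₒ = 309 mm × (1 + 21800/13.2) = 309 × 1652.5152 ≈ 510627.182 mm = 510627.182/304.8 ft = 1675.29 ft.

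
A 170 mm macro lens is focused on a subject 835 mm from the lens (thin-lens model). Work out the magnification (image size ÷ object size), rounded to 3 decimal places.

Thin lens: 1/f = 1/dₒ + 1/dᵢ → 1/dᵢ = 1/170 − 1/835 = 0.0046847 mm⁻¹, so dᵢ ≈ 213.4586 mm.
Magnification m = dᵢ/dₒ = 213.4586/835 ≈ 0.25564.

0.256×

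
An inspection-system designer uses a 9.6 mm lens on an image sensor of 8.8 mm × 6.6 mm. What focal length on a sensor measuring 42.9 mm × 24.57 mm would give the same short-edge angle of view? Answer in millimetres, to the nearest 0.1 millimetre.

Equal angle of view means equal height/f ratio, so f₂ = f₁ · (height₂/height₁) = 9.6 × 24.57/6.6.
f₂ = 9.6 × 3.72273 ≈ 35.738 mm.

35.7 mm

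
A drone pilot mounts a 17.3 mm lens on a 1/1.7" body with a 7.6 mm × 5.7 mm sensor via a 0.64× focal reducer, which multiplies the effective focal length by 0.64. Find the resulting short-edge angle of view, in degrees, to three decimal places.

Effective focal length f = 17.3 × 0.64 = 11.072 mm.
α = 2·arctan(5.7 / (2 × 11.072)) = 2·arctan(0.25741) ≈ 28.8698°.

28.870°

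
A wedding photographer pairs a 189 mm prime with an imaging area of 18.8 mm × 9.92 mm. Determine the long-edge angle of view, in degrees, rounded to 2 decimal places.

Angle of view α = 2·arctan(w/2f) with w = 18.8 mm and f = 189 mm.
w/2f = 0.04974; arctan(0.04974) ≈ 2.8473°, so α ≈ 5.6946°.

5.69°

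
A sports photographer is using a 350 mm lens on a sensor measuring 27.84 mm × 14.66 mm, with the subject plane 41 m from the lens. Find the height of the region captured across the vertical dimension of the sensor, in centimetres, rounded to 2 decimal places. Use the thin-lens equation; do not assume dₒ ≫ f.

dₒ: 41 m = 41000 mm.
Similar triangles through the lens centre give W/dₒ = h/dᵢ; with 1/f = 1/dₒ + 1/dᵢ this gives W = h·(dₒ − f)/f.
W = 14.66 mm × (41000 − 350) / 350 = 14.66 × 116.1429 ≈ 1702.654 mm = 170.265 cm.

170.27 cm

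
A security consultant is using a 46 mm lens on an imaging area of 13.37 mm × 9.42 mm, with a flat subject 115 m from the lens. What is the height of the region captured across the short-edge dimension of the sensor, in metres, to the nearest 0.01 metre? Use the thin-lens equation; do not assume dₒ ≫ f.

23.54 m

dₒ: 115 m = 115000 mm.
Similar triangles through the lens centre give W/dₒ = h/dᵢ; with 1/f = 1/dₒ + 1/dᵢ this gives W = h·(dₒ − f)/f.
W = 9.42 mm × (115000 − 46) / 46 = 9.42 × 2499.0000 ≈ 23540.580 mm = 23.5406 m.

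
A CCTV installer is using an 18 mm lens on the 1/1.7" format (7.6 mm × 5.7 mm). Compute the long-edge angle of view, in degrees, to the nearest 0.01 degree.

23.84°

Angle of view α = 2·arctan(w/2f) with w = 7.6 mm and f = 18 mm.
w/2f = 0.21111; arctan(0.21111) ≈ 11.9207°, so α ≈ 23.8415°.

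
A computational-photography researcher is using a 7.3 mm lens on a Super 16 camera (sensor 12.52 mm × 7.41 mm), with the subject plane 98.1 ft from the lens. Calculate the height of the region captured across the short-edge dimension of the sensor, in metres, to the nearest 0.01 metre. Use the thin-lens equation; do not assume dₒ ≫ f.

dₒ: 98.1 ft × 304.8 mm/ft = 29900.88 mm.
Similar triangles through the lens centre give W/dₒ = h/dᵢ; with 1/f = 1/dₒ + 1/dᵢ this gives W = h·(dₒ − f)/f.
W = 7.41 mm × (29900.9 − 7.3) / 7.3 = 7.41 × 4095.0108 ≈ 30344.030 mm = 30.344 m.

30.34 m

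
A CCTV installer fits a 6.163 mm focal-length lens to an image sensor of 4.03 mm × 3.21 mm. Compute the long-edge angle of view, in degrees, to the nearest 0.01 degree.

Angle of view α = 2·arctan(w/2f) with w = 4.03 mm and f = 6.163 mm.
w/2f = 0.32695; arctan(0.32695) ≈ 18.1052°, so α ≈ 36.2104°.

36.21°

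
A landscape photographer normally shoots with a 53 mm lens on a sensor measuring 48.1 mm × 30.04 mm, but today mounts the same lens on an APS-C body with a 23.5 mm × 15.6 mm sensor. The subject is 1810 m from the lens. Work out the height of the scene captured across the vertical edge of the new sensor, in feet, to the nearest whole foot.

1748 ft

The focal length stays 53 mm; the relevant sensor dimension is now h = 15.6 mm. Object distance dₒ = 1810 m = 1.81e+06 mm.
Thin-lens field height W = h·(dₒ − f)/f = 15.6 × (1.81e+06 − 53)/53 ≈ 532739.117 mm = 532739.117/304.8 ft = 1747.83 ft.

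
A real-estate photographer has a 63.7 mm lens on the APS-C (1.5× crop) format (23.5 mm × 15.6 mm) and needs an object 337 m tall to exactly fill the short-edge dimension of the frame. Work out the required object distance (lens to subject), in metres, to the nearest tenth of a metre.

W: 337 m = 337000 mm.
Magnification m = h/W = dᵢ/dₒ; combined with 1/f = 1/dₒ + 1/dᵢ this gives dₒ = f·(1 + W/h).
dₒ = 63.7 mm × (1 + 337000/15.6) = 63.7 × 21603.5641 ≈ 1376147.033 mm = 1376.15 m.

1376.1 m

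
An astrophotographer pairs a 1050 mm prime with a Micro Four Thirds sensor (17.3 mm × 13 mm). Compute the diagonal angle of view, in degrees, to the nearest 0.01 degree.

1.18°

Sensor diagonal = √(17.3² + 13²) = √468.2900 ≈ 21.6400 mm.
Angle of view α = 2·arctan(d/2f) with d = 21.6400 mm and f = 1050 mm.
d/2f = 0.01030; arctan(0.01030) ≈ 0.5904°, so α ≈ 1.1808°.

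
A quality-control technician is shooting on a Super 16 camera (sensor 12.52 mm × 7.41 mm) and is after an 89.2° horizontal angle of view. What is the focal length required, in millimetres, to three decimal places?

From α = 2·arctan(w/2f) we get f = w / (2·tan(α/2)).
With w = 12.52 mm and α/2 = 44.6°, tan(α/2) ≈ 0.98613, so f ≈ 12.52 / 1.97227 ≈ 6.3480 mm.

6.348 mm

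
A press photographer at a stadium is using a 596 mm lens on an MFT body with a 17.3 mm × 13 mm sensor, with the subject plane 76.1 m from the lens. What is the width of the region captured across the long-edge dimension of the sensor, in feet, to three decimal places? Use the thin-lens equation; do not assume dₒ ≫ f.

7.190 ft

dₒ: 76.1 m = 76100 mm.
Similar triangles through the lens centre give W/dₒ = w/dᵢ; with 1/f = 1/dₒ + 1/dᵢ this gives W = w·(dₒ − f)/f.
W = 17.3 mm × (76100 − 596) / 596 = 17.3 × 126.6846 ≈ 2191.643 mm = 2191.643/304.8 ft = 7.19043 ft.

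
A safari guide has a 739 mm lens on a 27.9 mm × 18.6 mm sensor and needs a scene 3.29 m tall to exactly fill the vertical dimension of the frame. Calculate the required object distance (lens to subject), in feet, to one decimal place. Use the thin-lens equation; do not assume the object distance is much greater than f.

W: 3.29 m = 3290 mm.
Magnification m = h/W = dᵢ/dₒ; combined with 1/f = 1/dₒ + 1/dᵢ this gives dₒ = f·(1 + W/h).
dₒ = 739 mm × (1 + 3290/18.6) = 739 × 177.8817 ≈ 131454.591 mm = 131454.591/304.8 ft = 431.281 ft.

431.3 ft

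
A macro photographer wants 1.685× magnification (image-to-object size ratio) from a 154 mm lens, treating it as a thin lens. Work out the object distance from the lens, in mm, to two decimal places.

245.39 mm

With m = dᵢ/dₒ and 1/f = 1/dₒ + 1/dᵢ, substituting dᵢ = m·dₒ gives 1/f = (1 + 1/m)/dₒ, hence dₒ = f·(1 + 1/m).
dₒ = 154 × (1 + 1/1.685) = 154 × 1.59347 ≈ 245.395 mm.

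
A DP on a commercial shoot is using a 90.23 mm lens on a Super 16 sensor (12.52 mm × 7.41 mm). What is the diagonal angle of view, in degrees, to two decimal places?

9.22°

Sensor diagonal = √(12.52² + 7.41²) = √211.6585 ≈ 14.5485 mm.
Angle of view α = 2·arctan(d/2f) with d = 14.5485 mm and f = 90.23 mm.
d/2f = 0.08062; arctan(0.08062) ≈ 4.6092°, so α ≈ 9.2183°.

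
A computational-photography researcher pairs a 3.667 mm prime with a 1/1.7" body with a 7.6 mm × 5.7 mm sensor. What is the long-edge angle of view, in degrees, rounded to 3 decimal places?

Angle of view α = 2·arctan(w/2f) with w = 7.6 mm and f = 3.667 mm.
w/2f = 1.03627; arctan(1.03627) ≈ 46.0204°, so α ≈ 92.0409°.

92.041°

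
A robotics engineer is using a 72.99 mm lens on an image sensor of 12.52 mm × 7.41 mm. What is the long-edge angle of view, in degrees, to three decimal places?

9.804°

Angle of view α = 2·arctan(w/2f) with w = 12.52 mm and f = 72.99 mm.
w/2f = 0.08577; arctan(0.08577) ≈ 4.9020°, so α ≈ 9.8040°.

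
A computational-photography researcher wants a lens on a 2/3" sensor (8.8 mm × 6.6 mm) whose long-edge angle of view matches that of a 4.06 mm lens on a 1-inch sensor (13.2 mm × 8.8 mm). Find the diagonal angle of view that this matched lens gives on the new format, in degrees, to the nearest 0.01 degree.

Equal long-edge AOV ⇒ f₂ = f₁ · 8.8/13.2 = 4.06 × 0.66667 ≈ 2.7067 mm.
Sensor diagonal = √(8.8² + 6.6²) = √121.0000 ≈ 11.0000 mm.
Diagonal AOV on the new format = 2·arctan(11.0000 / (2 × 2.7067)) = 2·arctan(2.03202) ≈ 127.5944°.

127.59°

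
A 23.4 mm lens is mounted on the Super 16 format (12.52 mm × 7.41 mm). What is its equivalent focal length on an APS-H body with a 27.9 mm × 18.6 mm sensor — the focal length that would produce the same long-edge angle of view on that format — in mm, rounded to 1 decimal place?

Equal angle of view means equal width/f ratio, so f₂ = f₁ · (width₂/width₁) = 23.4 × 27.9/12.52.
f₂ = 23.4 × 2.22843 ≈ 52.145 mm.

52.1 mm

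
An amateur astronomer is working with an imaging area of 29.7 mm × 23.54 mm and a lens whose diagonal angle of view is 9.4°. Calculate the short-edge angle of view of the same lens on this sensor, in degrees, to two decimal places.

Sensor diagonal = √(29.7² + 23.54²) = √1436.2216 ≈ 37.8975 mm.
From the diagonal AOV: f = 37.8975 / (2·tan(4.7°)) = 37.8975 / 0.16443 ≈ 230.4782 mm.
Short-edge AOV = 2·arctan(23.54 / (2 × 230.4782)) = 2·arctan(0.05107) ≈ 5.8469°.

5.85°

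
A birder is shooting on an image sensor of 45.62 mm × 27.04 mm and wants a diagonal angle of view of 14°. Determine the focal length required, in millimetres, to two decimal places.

Sensor diagonal = √(45.62² + 27.04²) = √2812.3460 ≈ 53.0316 mm.
From α = 2·arctan(d/2f) we get f = d / (2·tan(α/2)).
With d = 53.0316 mm and α/2 = 7°, tan(α/2) ≈ 0.12278, so f ≈ 53.0316 / 0.24557 ≈ 215.9537 mm.

215.95 mm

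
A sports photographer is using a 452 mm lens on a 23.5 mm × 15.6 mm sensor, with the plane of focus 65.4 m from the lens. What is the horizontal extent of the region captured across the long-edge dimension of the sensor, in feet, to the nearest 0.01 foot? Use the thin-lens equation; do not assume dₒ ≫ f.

dₒ: 65.4 m = 65400 mm.
Similar triangles through the lens centre give W/dₒ = w/dᵢ; with 1/f = 1/dₒ + 1/dᵢ this gives W = w·(dₒ − f)/f.
W = 23.5 mm × (65400 − 452) / 452 = 23.5 × 143.6903 ≈ 3376.721 mm = 3376.721/304.8 ft = 11.0785 ft.

11.08 ft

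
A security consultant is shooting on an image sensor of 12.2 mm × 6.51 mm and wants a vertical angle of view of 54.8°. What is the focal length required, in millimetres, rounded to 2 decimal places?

6.28 mm

From α = 2·arctan(h/2f) we get f = h / (2·tan(α/2)).
With h = 6.51 mm and α/2 = 27.4°, tan(α/2) ≈ 0.51835, so f ≈ 6.51 / 1.03670 ≈ 6.2795 mm.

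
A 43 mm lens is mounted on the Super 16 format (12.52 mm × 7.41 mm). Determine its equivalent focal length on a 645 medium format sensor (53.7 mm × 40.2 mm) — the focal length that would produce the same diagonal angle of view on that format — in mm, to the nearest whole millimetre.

198 mm

Sensor diagonal = √(12.52² + 7.41²) = √211.6585 ≈ 14.5485 mm.
Sensor diagonal = √(53.7² + 40.2²) = √4499.7300 ≈ 67.0800 mm.
Equal angle of view means equal diagonal/f ratio, so f₂ = f₁ · (diagonal₂/diagonal₁) = 43 × 67.0800/14.5485.
f₂ = 43 × 4.61079 ≈ 198.264 mm.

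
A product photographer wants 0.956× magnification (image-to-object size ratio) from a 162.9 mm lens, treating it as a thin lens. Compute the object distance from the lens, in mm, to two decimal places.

333.30 mm

With m = dᵢ/dₒ and 1/f = 1/dₒ + 1/dᵢ, substituting dᵢ = m·dₒ gives 1/f = (1 + 1/m)/dₒ, hence dₒ = f·(1 + 1/m).
dₒ = 162.9 × (1 + 1/0.956) = 162.9 × 2.04603 ≈ 333.297 mm.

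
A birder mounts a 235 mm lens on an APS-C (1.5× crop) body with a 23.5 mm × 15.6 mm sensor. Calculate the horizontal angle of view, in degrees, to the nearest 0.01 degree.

5.72°

Angle of view α = 2·arctan(w/2f) with w = 23.5 mm and f = 235 mm.
w/2f = 0.05000; arctan(0.05000) ≈ 2.8624°, so α ≈ 5.7248°.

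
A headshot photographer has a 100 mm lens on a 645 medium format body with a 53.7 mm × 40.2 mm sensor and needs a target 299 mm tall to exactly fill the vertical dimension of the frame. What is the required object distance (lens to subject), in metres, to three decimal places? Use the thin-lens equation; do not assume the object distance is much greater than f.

Magnification m = h/W = dᵢ/dₒ; combined with 1/f = 1/dₒ + 1/dᵢ this gives dₒ = f·(1 + W/h).
dₒ = 100 mm × (1 + 299/40.2) = 100 × 8.4378 ≈ 843.781 mm = 0.843781 m.

0.844 m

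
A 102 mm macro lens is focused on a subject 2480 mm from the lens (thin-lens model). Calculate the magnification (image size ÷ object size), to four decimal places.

0.0429×

Thin lens: 1/f = 1/dₒ + 1/dᵢ → 1/dᵢ = 1/102 − 1/2480 = 0.0094007 mm⁻¹, so dᵢ ≈ 106.3751 mm.
Magnification m = dᵢ/dₒ = 106.3751/2480 ≈ 0.04289.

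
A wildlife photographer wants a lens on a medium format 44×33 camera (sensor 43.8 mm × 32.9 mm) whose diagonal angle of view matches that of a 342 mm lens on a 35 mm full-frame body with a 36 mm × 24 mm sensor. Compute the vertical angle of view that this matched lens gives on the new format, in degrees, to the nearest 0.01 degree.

4.35°

Sensor diagonal = √(36² + 24²) = √1872.0000 ≈ 43.2666 mm.
Sensor diagonal = √(43.8² + 32.9²) = √3000.8500 ≈ 54.7800 mm.
Equal diagonal AOV ⇒ f₂ = f₁ · 54.7800/43.2666 = 342 × 1.26610 ≈ 433.0074 mm.
Vertical AOV on the new format = 2·arctan(32.9 / (2 × 433.0074)) = 2·arctan(0.03799) ≈ 4.3513°.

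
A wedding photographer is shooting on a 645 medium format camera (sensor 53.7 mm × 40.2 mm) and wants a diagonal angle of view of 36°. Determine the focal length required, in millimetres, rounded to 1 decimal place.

Sensor diagonal = √(53.7² + 40.2²) = √4499.7300 ≈ 67.0800 mm.
From α = 2·arctan(d/2f) we get f = d / (2·tan(α/2)).
With d = 67.0800 mm and α/2 = 18°, tan(α/2) ≈ 0.32492, so f ≈ 67.0800 / 0.64984 ≈ 103.2255 mm.

103.2 mm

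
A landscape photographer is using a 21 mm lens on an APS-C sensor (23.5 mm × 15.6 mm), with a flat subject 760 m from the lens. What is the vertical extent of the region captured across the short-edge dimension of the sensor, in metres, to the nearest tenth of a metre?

564.6 m

dₒ: 760 m = 760000 mm.
Similar triangles through the lens centre give W/dₒ = h/dᵢ; with 1/f = 1/dₒ + 1/dᵢ this gives W = h·(dₒ − f)/f.
W = 15.6 mm × (760000 − 21) / 21 = 15.6 × 36189.4762 ≈ 564555.829 mm = 564.556 m.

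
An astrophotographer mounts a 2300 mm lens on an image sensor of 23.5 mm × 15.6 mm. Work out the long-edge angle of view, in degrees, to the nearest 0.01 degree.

0.59°

Angle of view α = 2·arctan(w/2f) with w = 23.5 mm and f = 2300 mm.
w/2f = 0.00511; arctan(0.00511) ≈ 0.2927°, so α ≈ 0.5854°.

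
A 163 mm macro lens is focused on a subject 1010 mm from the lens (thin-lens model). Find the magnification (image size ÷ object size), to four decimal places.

Thin lens: 1/f = 1/dₒ + 1/dᵢ → 1/dᵢ = 1/163 − 1/1010 = 0.0051449 mm⁻¹, so dᵢ ≈ 194.3684 mm.
Magnification m = dᵢ/dₒ = 194.3684/1010 ≈ 0.19244.

0.1924×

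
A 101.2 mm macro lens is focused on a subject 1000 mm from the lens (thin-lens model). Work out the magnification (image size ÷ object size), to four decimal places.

Thin lens: 1/f = 1/dₒ + 1/dᵢ → 1/dᵢ = 1/101.2 − 1/1000 = 0.0088814 mm⁻¹, so dᵢ ≈ 112.5946 mm.
Magnification m = dᵢ/dₒ = 112.5946/1000 ≈ 0.11259.

0.1126×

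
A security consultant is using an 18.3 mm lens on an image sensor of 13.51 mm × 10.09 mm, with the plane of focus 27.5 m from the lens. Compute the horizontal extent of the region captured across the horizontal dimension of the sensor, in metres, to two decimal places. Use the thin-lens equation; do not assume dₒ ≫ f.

dₒ: 27.5 m = 27500 mm.
Similar triangles through the lens centre give W/dₒ = w/dᵢ; with 1/f = 1/dₒ + 1/dᵢ this gives W = w·(dₒ − f)/f.
W = 13.51 mm × (27500 − 18.3) / 18.3 = 13.51 × 1501.7322 ≈ 20288.403 mm = 20.2884 m.

20.29 m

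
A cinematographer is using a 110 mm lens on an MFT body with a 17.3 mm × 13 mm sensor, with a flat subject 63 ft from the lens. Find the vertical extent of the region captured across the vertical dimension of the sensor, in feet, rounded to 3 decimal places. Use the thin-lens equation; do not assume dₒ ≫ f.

7.403 ft

dₒ: 63 ft × 304.8 mm/ft = 19202.40 mm.
Similar triangles through the lens centre give W/dₒ = h/dᵢ; with 1/f = 1/dₒ + 1/dᵢ this gives W = h·(dₒ − f)/f.
W = 13 mm × (19202.4 − 110) / 110 = 13 × 173.5673 ≈ 2256.374 mm = 2256.374/304.8 ft = 7.4028 ft.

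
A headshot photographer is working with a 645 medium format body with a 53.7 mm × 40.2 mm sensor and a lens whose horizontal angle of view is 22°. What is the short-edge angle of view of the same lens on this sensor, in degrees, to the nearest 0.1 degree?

16.6°

From the horizontal AOV: f = 53.7 / (2·tan(11°)) = 53.7 / 0.38876 ≈ 138.1313 mm.
Short-edge AOV = 2·arctan(40.2 / (2 × 138.1313)) = 2·arctan(0.14551) ≈ 16.5584°.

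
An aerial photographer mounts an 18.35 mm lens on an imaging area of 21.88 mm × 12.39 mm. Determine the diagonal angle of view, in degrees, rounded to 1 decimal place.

Sensor diagonal = √(21.88² + 12.39²) = √632.2465 ≈ 25.1445 mm.
Angle of view α = 2·arctan(d/2f) with d = 25.1445 mm and f = 18.35 mm.
d/2f = 0.68514; arctan(0.68514) ≈ 34.4165°, so α ≈ 68.8329°.

68.8°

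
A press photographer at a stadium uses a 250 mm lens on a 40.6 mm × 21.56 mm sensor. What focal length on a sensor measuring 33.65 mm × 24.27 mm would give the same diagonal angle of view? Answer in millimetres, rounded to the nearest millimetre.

226 mm

Sensor diagonal = √(40.6² + 21.56²) = √2113.1936 ≈ 45.9695 mm.
Sensor diagonal = √(33.65² + 24.27²) = √1721.3554 ≈ 41.4892 mm.
Equal angle of view means equal diagonal/f ratio, so f₂ = f₁ · (diagonal₂/diagonal₁) = 250 × 41.4892/45.9695.
f₂ = 250 × 0.90254 ≈ 225.635 mm.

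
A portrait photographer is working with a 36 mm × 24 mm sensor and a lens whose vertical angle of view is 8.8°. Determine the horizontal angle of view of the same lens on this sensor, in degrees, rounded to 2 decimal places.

From the vertical AOV: f = 24 / (2·tan(4.4°)) = 24 / 0.15389 ≈ 155.9539 mm.
Horizontal AOV = 2·arctan(36 / (2 × 155.9539)) = 2·arctan(0.11542) ≈ 13.1677°.

13.17°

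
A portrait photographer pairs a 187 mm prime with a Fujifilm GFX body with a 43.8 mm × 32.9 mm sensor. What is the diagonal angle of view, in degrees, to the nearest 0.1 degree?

16.7°

Sensor diagonal = √(43.8² + 32.9²) = √3000.8500 ≈ 54.7800 mm.
Angle of view α = 2·arctan(d/2f) with d = 54.7800 mm and f = 187 mm.
d/2f = 0.14647; arctan(0.14647) ≈ 8.3329°, so α ≈ 16.6658°.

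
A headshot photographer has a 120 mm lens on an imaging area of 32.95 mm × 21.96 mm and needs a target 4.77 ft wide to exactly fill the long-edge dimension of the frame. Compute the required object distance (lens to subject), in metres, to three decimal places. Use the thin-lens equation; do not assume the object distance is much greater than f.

5.415 m

W: 4.77 ft × 304.8 mm/ft = 1453.90 mm.
Magnification m = w/W = dᵢ/dₒ; combined with 1/f = 1/dₒ + 1/dᵢ this gives dₒ = f·(1 + W/w).
dₒ = 120 mm × (1 + 1453.9/32.95) = 120 × 45.1243 ≈ 5414.917 mm = 5.41492 m.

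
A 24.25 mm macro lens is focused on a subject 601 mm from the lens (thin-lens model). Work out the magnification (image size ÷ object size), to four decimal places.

0.0420×

Thin lens: 1/f = 1/dₒ + 1/dᵢ → 1/dᵢ = 1/24.25 − 1/601 = 0.0395732 mm⁻¹, so dᵢ ≈ 25.2696 mm.
Magnification m = dᵢ/dₒ = 25.2696/601 ≈ 0.04205.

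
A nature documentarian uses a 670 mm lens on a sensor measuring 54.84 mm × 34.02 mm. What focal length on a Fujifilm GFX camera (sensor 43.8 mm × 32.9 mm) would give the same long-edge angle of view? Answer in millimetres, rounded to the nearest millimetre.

Equal angle of view means equal width/f ratio, so f₂ = f₁ · (width₂/width₁) = 670 × 43.8/54.84.
f₂ = 670 × 0.79869 ≈ 535.120 mm.

535 mm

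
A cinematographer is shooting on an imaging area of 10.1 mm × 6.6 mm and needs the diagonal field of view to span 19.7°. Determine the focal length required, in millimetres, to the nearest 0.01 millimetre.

34.74 mm

Sensor diagonal = √(10.1² + 6.6²) = √145.5700 ≈ 12.0652 mm.
From α = 2·arctan(d/2f) we get f = d / (2·tan(α/2)).
With d = 12.0652 mm and α/2 = 9.85°, tan(α/2) ≈ 0.17363, so f ≈ 12.0652 / 0.34726 ≈ 34.7443 mm.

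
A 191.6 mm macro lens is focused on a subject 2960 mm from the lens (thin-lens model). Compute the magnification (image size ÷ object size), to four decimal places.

Thin lens: 1/f = 1/dₒ + 1/dᵢ → 1/dᵢ = 1/191.6 − 1/2960 = 0.0048814 mm⁻¹, so dᵢ ≈ 204.8606 mm.
Magnification m = dᵢ/dₒ = 204.8606/2960 ≈ 0.06921.

0.0692×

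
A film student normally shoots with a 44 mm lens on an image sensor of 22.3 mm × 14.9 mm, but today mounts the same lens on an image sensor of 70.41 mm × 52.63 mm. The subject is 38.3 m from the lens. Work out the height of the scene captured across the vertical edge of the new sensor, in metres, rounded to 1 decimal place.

45.8 m

The focal length stays 44 mm; the relevant sensor dimension is now h = 52.63 mm. Object distance dₒ = 38.3 m = 38300 mm.
Thin-lens field height W = h·(dₒ − f)/f = 52.63 × (38300 − 44)/44 ≈ 45759.393 mm = 45.7594 m.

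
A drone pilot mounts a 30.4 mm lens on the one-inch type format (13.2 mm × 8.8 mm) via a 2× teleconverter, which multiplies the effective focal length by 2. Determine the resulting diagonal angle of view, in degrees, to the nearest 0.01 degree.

Effective focal length f = 30.4 × 2 = 60.8 mm.
Sensor diagonal = √(13.2² + 8.8²) = √251.6800 ≈ 15.8644 mm.
α = 2·arctan(15.864 / (2 × 60.8)) = 2·arctan(0.13046) ≈ 14.8661°.

14.87°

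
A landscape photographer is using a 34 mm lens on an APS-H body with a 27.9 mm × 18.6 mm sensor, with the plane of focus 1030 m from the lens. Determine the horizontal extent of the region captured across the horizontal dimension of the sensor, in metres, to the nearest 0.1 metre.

dₒ: 1030 m = 1.03e+06 mm.
Similar triangles through the lens centre give W/dₒ = w/dᵢ; with 1/f = 1/dₒ + 1/dᵢ this gives W = w·(dₒ − f)/f.
W = 27.9 mm × (1.03e+06 − 34) / 34 = 27.9 × 30293.1176 ≈ 845177.982 mm = 845.178 m.

845.2 m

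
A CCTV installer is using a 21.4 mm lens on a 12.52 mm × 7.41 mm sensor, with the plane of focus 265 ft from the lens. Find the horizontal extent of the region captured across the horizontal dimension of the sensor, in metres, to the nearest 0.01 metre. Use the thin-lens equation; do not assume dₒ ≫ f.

dₒ: 265 ft × 304.8 mm/ft = 80772.00 mm.
Similar triangles through the lens centre give W/dₒ = w/dᵢ; with 1/f = 1/dₒ + 1/dᵢ this gives W = w·(dₒ − f)/f.
W = 12.52 mm × (80772 − 21.4) / 21.4 = 12.52 × 3773.3924 ≈ 47242.873 mm = 47.2429 m.

47.24 m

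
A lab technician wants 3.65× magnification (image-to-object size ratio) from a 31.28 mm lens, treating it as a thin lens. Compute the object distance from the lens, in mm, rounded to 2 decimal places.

With m = dᵢ/dₒ and 1/f = 1/dₒ + 1/dᵢ, substituting dᵢ = m·dₒ gives 1/f = (1 + 1/m)/dₒ, hence dₒ = f·(1 + 1/m).
dₒ = 31.28 × (1 + 1/3.65) = 31.28 × 1.27397 ≈ 39.850 mm.

39.85 mm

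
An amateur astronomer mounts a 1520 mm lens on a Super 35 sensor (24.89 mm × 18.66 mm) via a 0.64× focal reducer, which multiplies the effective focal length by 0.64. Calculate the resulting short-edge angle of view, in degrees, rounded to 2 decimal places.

Effective focal length f = 1520 × 0.64 = 972.8 mm.
α = 2·arctan(18.66 / (2 × 972.8)) = 2·arctan(0.00959) ≈ 1.0990°.

1.10°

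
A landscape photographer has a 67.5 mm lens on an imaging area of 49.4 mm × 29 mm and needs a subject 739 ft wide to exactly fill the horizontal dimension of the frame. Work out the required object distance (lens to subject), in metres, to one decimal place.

307.8 m

W: 739 ft × 304.8 mm/ft = 225247.19 mm.
Magnification m = w/W = dᵢ/dₒ; combined with 1/f = 1/dₒ + 1/dᵢ this gives dₒ = f·(1 + W/w).
dₒ = 67.5 mm × (1 + 225247/49.4) = 67.5 × 4560.6598 ≈ 307844.535 mm = 307.845 m.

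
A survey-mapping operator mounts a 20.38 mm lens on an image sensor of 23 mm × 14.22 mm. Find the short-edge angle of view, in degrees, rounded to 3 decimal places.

Angle of view α = 2·arctan(h/2f) with h = 14.22 mm and f = 20.38 mm.
h/2f = 0.34887; arctan(0.34887) ≈ 19.2324°, so α ≈ 38.4648°.

38.465°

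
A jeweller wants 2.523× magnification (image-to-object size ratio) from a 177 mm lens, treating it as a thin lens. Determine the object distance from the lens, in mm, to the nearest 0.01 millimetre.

With m = dᵢ/dₒ and 1/f = 1/dₒ + 1/dᵢ, substituting dᵢ = m·dₒ gives 1/f = (1 + 1/m)/dₒ, hence dₒ = f·(1 + 1/m).
dₒ = 177 × (1 + 1/2.523) = 177 × 1.39635 ≈ 247.155 mm.

247.15 mm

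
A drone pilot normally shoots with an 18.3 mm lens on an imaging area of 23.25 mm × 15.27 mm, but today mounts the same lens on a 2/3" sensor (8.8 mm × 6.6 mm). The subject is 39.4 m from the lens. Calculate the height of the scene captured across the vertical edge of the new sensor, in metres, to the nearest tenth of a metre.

14.2 m

The focal length stays 18.3 mm; the relevant sensor dimension is now h = 6.6 mm. Object distance dₒ = 39.4 m = 39400 mm.
Thin-lens field height W = h·(dₒ − f)/f = 6.6 × (39400 − 18.3)/18.3 ≈ 14203.236 mm = 14.2032 m.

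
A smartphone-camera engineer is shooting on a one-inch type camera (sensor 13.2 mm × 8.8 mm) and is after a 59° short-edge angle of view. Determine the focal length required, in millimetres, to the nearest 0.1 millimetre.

7.8 mm

From α = 2·arctan(h/2f) we get f = h / (2·tan(α/2)).
With h = 8.8 mm and α/2 = 29.5°, tan(α/2) ≈ 0.56577, so f ≈ 8.8 / 1.13155 ≈ 7.7770 mm.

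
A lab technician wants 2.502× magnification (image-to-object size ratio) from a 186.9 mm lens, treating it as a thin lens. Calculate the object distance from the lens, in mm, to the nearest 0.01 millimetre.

261.60 mm

With m = dᵢ/dₒ and 1/f = 1/dₒ + 1/dᵢ, substituting dᵢ = m·dₒ gives 1/f = (1 + 1/m)/dₒ, hence dₒ = f·(1 + 1/m).
dₒ = 186.9 × (1 + 1/2.502) = 186.9 × 1.39968 ≈ 261.600 mm.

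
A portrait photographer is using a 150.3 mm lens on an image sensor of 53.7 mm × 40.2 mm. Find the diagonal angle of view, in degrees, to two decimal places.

Sensor diagonal = √(53.7² + 40.2²) = √4499.7300 ≈ 67.0800 mm.
Angle of view α = 2·arctan(d/2f) with d = 67.0800 mm and f = 150.3 mm.
d/2f = 0.22315; arctan(0.22315) ≈ 12.5797°, so α ≈ 25.1593°.

25.16°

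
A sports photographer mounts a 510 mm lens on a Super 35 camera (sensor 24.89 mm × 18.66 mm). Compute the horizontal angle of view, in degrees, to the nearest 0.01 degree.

2.80°

Angle of view α = 2·arctan(w/2f) with w = 24.89 mm and f = 510 mm.
w/2f = 0.02440; arctan(0.02440) ≈ 1.3979°, so α ≈ 2.7957°.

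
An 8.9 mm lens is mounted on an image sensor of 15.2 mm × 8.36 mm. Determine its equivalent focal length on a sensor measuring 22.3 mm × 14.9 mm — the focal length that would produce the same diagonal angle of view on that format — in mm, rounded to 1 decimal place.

13.8 mm

Sensor diagonal = √(15.2² + 8.36²) = √300.9296 ≈ 17.3473 mm.
Sensor diagonal = √(22.3² + 14.9²) = √719.3000 ≈ 26.8198 mm.
Equal angle of view means equal diagonal/f ratio, so f₂ = f₁ · (diagonal₂/diagonal₁) = 8.9 × 26.8198/17.3473.
f₂ = 8.9 × 1.54605 ≈ 13.760 mm.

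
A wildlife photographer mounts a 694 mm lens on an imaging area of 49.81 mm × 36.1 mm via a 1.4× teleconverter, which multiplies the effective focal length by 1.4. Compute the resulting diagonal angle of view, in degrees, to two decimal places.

3.63°

Effective focal length f = 694 × 1.4 = 971.6 mm.
Sensor diagonal = √(49.81² + 36.1²) = √3784.2461 ≈ 61.5162 mm.
α = 2·arctan(61.516 / (2 × 971.6)) = 2·arctan(0.03166) ≈ 3.6264°.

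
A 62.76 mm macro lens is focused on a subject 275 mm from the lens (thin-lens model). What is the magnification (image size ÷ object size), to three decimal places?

Thin lens: 1/f = 1/dₒ + 1/dᵢ → 1/dᵢ = 1/62.76 − 1/275 = 0.0122974 mm⁻¹, so dᵢ ≈ 81.3183 mm.
Magnification m = dᵢ/dₒ = 81.3183/275 ≈ 0.29570.

0.296×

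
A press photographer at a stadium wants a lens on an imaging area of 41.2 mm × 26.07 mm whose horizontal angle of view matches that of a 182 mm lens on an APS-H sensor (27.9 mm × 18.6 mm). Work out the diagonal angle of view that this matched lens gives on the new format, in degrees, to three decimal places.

10.366°

Equal horizontal AOV ⇒ f₂ = f₁ · 41.2/27.9 = 182 × 1.47670 ≈ 268.7599 mm.
Sensor diagonal = √(41.2² + 26.07²) = √2377.0849 ≈ 48.7554 mm.
Diagonal AOV on the new format = 2·arctan(48.7554 / (2 × 268.7599)) = 2·arctan(0.09070) ≈ 10.3656°.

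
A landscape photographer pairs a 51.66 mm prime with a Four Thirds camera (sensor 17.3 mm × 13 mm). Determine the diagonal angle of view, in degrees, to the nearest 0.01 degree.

Sensor diagonal = √(17.3² + 13²) = √468.2900 ≈ 21.6400 mm.
Angle of view α = 2·arctan(d/2f) with d = 21.6400 mm and f = 51.66 mm.
d/2f = 0.20945; arctan(0.20945) ≈ 11.8294°, so α ≈ 23.6588°.

23.66°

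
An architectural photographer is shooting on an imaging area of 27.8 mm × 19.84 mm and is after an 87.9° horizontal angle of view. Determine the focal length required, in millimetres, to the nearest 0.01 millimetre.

14.42 mm

From α = 2·arctan(w/2f) we get f = w / (2·tan(α/2)).
With w = 27.8 mm and α/2 = 43.95°, tan(α/2) ≈ 0.96400, so f ≈ 27.8 / 1.92801 ≈ 14.4190 mm.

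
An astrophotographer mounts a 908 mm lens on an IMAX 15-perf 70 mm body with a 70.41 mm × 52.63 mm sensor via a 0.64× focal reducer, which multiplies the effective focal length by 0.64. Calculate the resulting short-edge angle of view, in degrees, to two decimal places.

5.19°

Effective focal length f = 908 × 0.64 = 581.12 mm.
α = 2·arctan(52.63 / (2 × 581.12)) = 2·arctan(0.04528) ≈ 5.1855°.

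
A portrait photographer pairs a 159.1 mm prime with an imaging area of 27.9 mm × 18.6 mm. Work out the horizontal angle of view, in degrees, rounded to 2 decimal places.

10.02°

Angle of view α = 2·arctan(w/2f) with w = 27.9 mm and f = 159.1 mm.
w/2f = 0.08768; arctan(0.08768) ≈ 5.0109°, so α ≈ 10.0218°.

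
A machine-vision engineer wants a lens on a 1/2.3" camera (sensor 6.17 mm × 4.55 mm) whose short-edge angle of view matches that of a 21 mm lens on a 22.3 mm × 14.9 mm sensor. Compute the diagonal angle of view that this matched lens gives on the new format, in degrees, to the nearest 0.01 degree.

61.74°

Equal short-edge AOV ⇒ f₂ = f₁ · 4.55/14.9 = 21 × 0.30537 ≈ 6.4128 mm.
Sensor diagonal = √(6.17² + 4.55²) = √58.7714 ≈ 7.6663 mm.
Diagonal AOV on the new format = 2·arctan(7.6663 / (2 × 6.4128)) = 2·arctan(0.59773) ≈ 61.7365°.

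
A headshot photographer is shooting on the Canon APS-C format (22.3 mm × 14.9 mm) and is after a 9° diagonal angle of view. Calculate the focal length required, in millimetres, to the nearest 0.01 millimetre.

Sensor diagonal = √(22.3² + 14.9²) = √719.3000 ≈ 26.8198 mm.
From α = 2·arctan(d/2f) we get f = d / (2·tan(α/2)).
With d = 26.8198 mm and α/2 = 4.5°, tan(α/2) ≈ 0.07870, so f ≈ 26.8198 / 0.15740 ≈ 170.3887 mm.

170.39 mm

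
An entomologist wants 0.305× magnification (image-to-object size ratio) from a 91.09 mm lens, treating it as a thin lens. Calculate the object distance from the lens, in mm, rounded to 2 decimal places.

389.75 mm

With m = dᵢ/dₒ and 1/f = 1/dₒ + 1/dᵢ, substituting dᵢ = m·dₒ gives 1/f = (1 + 1/m)/dₒ, hence dₒ = f·(1 + 1/m).
dₒ = 91.09 × (1 + 1/0.305) = 91.09 × 4.27869 ≈ 389.746 mm.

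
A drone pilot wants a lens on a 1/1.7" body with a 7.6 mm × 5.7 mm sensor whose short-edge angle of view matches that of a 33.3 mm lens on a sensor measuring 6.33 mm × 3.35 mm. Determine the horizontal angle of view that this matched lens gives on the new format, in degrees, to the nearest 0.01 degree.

7.67°

Equal short-edge AOV ⇒ f₂ = f₁ · 5.7/3.35 = 33.3 × 1.70149 ≈ 56.6597 mm.
Horizontal AOV on the new format = 2·arctan(7.6 / (2 × 56.6597)) = 2·arctan(0.06707) ≈ 7.6738°.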